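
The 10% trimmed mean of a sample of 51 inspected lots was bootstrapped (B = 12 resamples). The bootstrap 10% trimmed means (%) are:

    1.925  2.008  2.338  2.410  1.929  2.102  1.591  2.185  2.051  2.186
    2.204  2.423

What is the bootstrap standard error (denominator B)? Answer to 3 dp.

Bootstrap SE is the standard deviation of the 12 replicate 10% trimmed means.
Mean of replicates: (1.925 + 2.008 + 2.338 + 2.410 + 1.929 + 2.102 + 1.591 + 2.185 + 2.051 + 2.186 + 2.204 + 2.423) / 12 = 25.3520 / 12 = 2.1127
Sum of squared deviations: (−0.1877)² + (−0.1047)² + (+0.2253)² + (+0.2973)² + (−0.1837)² + (−0.0107)² + (−0.5217)² + (+0.0723)² + (−0.0617)² + (+0.0733)² + (+0.0913)² + (+0.3103)² = 0.6104
Variance = 0.6104 / 12 = 0.0509
SE* = √0.0509

SE* = 0.226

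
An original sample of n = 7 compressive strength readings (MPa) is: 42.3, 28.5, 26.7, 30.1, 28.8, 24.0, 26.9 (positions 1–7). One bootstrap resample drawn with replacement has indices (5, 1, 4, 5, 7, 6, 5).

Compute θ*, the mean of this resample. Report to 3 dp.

θ* = 29.957

Resample values: 28.8, 42.3, 30.1, 28.8, 26.9, 24.0, 28.8.
Mean = (28.8 + 42.3 + 30.1 + 28.8 + 26.9 + 24.0 + 28.8) / 7 = 209.70 / 7 = 29.957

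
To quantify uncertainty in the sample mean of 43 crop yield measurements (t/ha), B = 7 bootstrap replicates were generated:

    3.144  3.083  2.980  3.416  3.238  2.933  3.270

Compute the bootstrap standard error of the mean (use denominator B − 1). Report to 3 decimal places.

SE* = 0.170

Bootstrap SE is the standard deviation of the 7 replicate means.
Mean of replicates: (3.144 + 3.083 + 2.980 + 3.416 + 3.238 + 2.933 + 3.270) / 7 = 22.0640 / 7 = 3.1520
Sum of squared deviations: (−0.0080)² + (−0.0690)² + (−0.1720)² + (+0.2640)² + (+0.0860)² + (−0.2190)² + (+0.1180)² = 0.1734
Variance = 0.1734 / 6 = 0.0289
SE* = √0.0289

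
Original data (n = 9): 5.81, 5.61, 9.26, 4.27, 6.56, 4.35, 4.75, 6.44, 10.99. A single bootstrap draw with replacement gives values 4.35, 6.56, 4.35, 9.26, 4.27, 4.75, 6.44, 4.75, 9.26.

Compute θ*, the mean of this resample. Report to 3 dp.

Mean = (4.35 + 6.56 + 4.35 + 9.26 + 4.27 + 4.75 + 6.44 + 4.75 + 9.26) / 9 = 53.990 / 9 = 5.999

θ* = 5.999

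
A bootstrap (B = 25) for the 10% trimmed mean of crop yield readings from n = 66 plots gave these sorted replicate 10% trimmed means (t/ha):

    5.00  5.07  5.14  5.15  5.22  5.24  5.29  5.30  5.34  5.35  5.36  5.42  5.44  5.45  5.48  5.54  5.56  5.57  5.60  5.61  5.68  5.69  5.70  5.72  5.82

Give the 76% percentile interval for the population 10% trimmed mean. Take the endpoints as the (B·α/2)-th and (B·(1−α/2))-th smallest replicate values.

α = 0.24; lower rank = 25 × 0.120 = 3; upper rank = 25 × 0.880 = 22.
The 3rd smallest replicate is 5.14; the 22nd is 5.69.

(5.14, 5.69)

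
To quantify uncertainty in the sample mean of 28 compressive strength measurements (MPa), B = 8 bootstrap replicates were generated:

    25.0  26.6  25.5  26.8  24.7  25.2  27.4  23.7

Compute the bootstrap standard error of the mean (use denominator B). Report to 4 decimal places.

Bootstrap SE is the standard deviation of the 8 replicate means.
Mean of replicates: (25.0 + 26.6 + 25.5 + 26.8 + 24.7 + 25.2 + 27.4 + 23.7) / 8 = 204.90000 / 8 = 25.61250
Sum of squared deviations: (−0.61250)² + (+0.98750)² + (−0.11250)² + (+1.18750)² + (−0.91250)² + (−0.41250)² + (+1.78750)² + (−1.91250)² = 10.62875
Variance = 10.62875 / 8 = 1.32859
SE* = √1.32859

SE* = 1.1526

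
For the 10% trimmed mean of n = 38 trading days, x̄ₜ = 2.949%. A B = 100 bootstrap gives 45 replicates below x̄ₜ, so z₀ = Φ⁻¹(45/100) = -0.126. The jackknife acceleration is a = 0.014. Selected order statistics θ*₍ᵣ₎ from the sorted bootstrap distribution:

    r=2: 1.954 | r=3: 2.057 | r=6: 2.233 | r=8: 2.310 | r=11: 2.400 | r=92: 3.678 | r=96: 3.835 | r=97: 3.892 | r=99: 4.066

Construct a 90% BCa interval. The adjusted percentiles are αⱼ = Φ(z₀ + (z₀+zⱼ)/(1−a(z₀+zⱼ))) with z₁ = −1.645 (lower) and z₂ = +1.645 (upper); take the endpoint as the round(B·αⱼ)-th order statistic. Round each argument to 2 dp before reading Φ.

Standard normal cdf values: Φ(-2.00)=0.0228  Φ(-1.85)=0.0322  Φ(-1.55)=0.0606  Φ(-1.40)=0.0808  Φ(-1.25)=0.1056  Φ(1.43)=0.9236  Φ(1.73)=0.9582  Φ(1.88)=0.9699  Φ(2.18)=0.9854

Lower: z₀ + z₁ = -0.126 + (-1.645) = -1.771; 1 − a(z₀+z₁) = 1 − (0.014)(-1.771) = 1.0248; argument = -0.126 + (-1.771)/1.0248 = -1.8542 → -1.85.
α₁ = Φ(-1.85) = 0.0322; rank = round(100 × 0.0322) = 3; θ*₍3₎ = 2.057.
Upper: z₀ + z₂ = 1.519; 1 − a(z₀+z₂) = 0.9787; argument = 1.4260 → 1.43; α₂ = 0.9236; rank = 92; θ*₍92₎ = 3.678.

(2.057, 3.678)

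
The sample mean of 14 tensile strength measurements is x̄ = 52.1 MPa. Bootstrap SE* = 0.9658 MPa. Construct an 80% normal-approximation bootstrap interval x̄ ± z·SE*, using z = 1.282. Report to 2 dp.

Margin = 1.282 × 0.9658 = 1.238
Interval: 52.1 ± 1.238

(50.86, 53.34)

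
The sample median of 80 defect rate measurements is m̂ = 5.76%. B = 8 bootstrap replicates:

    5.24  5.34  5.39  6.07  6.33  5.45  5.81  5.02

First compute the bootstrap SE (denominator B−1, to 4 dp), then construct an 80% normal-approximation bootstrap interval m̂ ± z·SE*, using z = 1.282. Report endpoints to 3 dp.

Mean of replicates = 5.5812; sum of squared deviations = 1.3953; SE* = √(1.3953/7) = 0.4465
Margin = 1.282 × 0.4465 = 0.5724
Interval: 5.76 ± 0.5724

(5.188, 6.332)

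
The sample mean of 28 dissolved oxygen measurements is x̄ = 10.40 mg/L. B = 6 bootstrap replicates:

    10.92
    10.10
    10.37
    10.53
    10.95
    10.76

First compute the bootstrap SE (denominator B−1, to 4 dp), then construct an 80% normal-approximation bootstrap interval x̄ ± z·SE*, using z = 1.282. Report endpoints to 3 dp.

(9.972, 10.828)

Mean of replicates = 10.6050; sum of squared deviations = 0.5582; SE* = √(0.5582/5) = 0.3341
Margin = 1.282 × 0.3341 = 0.4283
Interval: 10.40 ± 0.4283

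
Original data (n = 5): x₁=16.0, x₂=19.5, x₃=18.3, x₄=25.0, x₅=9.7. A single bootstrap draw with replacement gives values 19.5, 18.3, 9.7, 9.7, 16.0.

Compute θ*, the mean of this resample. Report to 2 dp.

θ* = 14.64

Mean = (19.5 + 18.3 + 9.7 + 9.7 + 16.0) / 5 = 73.20 / 5 = 14.64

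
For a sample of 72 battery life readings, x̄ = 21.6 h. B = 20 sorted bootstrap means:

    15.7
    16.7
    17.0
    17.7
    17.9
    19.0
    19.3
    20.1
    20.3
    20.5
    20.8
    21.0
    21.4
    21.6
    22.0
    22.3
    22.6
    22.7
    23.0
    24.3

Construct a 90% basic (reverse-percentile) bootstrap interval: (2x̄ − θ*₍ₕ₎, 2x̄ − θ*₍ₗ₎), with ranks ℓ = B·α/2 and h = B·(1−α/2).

Percentile endpoints at ranks 1 and 19: θ*₍1₎ = 15.7, θ*₍19₎ = 23.0.
Basic interval reflects these around x̄:
  lower = 2 × 21.6 − 23.0 = 20.2
  upper = 2 × 21.6 − 15.7 = 27.5

(20.2, 27.5)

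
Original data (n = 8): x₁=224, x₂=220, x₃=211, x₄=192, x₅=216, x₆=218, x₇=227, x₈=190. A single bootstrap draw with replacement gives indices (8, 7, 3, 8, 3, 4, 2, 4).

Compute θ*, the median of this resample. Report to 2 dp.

Resample values: 190, 227, 211, 190, 211, 192, 220, 192.
Sorted: 190, 190, 192, 192, 211, 211, 220, 227
Median = average of the two middle values = 201.50

θ* = 201.50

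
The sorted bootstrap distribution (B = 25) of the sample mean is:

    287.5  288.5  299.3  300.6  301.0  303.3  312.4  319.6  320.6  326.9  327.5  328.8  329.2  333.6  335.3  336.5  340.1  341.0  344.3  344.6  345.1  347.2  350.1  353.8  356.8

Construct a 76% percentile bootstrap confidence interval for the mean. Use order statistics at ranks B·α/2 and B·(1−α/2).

(299.3, 347.2)

α = 0.24; lower rank = 25 × 0.120 = 3; upper rank = 25 × 0.880 = 22.
The 3rd smallest replicate is 299.3; the 22nd is 347.2.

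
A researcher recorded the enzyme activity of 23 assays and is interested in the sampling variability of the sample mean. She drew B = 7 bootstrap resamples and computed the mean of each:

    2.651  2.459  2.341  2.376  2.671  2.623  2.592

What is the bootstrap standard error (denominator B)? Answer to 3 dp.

SE* = 0.126

Bootstrap SE is the standard deviation of the 7 replicate means.
Mean of replicates: (2.651 + 2.459 + 2.341 + 2.376 + 2.671 + 2.623 + 2.592) / 7 = 17.7130 / 7 = 2.5304
Sum of squared deviations: (+0.1206)² + (−0.0714)² + (−0.1894)² + (−0.1544)² + (+0.1406)² + (+0.0926)² + (+0.0616)² = 0.1115
Variance = 0.1115 / 7 = 0.0159
SE* = √0.0159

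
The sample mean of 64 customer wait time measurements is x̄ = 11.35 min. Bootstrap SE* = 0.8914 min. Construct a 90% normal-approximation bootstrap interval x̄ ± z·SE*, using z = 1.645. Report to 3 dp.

Margin = 1.645 × 0.8914 = 1.4664
Interval: 11.35 ± 1.4664

(9.884, 12.816)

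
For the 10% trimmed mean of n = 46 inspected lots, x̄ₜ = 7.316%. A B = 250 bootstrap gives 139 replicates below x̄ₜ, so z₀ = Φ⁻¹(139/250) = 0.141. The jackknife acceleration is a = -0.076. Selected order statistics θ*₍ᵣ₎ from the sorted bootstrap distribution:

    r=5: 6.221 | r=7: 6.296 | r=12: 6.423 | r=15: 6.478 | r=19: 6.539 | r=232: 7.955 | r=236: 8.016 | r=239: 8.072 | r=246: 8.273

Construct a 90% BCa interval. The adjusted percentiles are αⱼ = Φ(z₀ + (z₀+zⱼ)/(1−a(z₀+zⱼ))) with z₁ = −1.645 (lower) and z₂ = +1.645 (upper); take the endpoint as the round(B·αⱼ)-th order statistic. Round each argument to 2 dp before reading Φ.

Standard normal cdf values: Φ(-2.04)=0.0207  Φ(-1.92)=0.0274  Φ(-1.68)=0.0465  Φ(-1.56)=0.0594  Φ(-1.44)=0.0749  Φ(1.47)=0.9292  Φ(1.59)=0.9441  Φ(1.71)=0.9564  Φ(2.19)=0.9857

Lower: z₀ + z₁ = 0.141 + (-1.645) = -1.504; 1 − a(z₀+z₁) = 1 − (-0.076)(-1.504) = 0.8857; argument = 0.141 + (-1.504)/0.8857 = -1.5571 → -1.56.
α₁ = Φ(-1.56) = 0.0594; rank = round(250 × 0.0594) = 15; θ*₍15₎ = 6.478.
Upper: z₀ + z₂ = 1.786; 1 − a(z₀+z₂) = 1.1357; argument = 1.7135 → 1.71; α₂ = 0.9564; rank = 239; θ*₍239₎ = 8.072.

(6.478, 8.072)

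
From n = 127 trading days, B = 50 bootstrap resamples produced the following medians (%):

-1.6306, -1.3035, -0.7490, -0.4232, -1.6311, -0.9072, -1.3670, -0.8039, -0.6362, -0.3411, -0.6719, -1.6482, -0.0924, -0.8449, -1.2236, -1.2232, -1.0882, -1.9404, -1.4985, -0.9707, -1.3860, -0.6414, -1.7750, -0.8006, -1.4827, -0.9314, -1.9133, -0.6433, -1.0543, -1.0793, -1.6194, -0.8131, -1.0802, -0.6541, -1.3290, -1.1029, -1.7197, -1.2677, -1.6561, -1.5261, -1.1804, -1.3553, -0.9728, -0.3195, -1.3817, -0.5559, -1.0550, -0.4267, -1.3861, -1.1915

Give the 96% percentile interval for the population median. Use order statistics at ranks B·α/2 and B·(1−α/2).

Sorted replicates: -1.9404, -1.9133, -1.7750, -1.7197, -1.6561, -1.6482, -1.6311, -1.6306, -1.6194, -1.5261, -1.4985, -1.4827, -1.3861, -1.3860, -1.3817, -1.3670, -1.3553, -1.3290, -1.3035, -1.2677, -1.2236, -1.2232, -1.1915, -1.1804, -1.1029, -1.0882, -1.0802, -1.0793, -1.0550, -1.0543, -0.9728, -0.9707, -0.9314, -0.9072, -0.8449, -0.8131, -0.8039, -0.8006, -0.7490, -0.6719, -0.6541, -0.6433, -0.6414, -0.6362, -0.5559, -0.4267, -0.4232, -0.3411, -0.3195, -0.0924
α = 0.04; lower rank = 50 × 0.020 = 1; upper rank = 50 × 0.980 = 49.
The 1st smallest replicate is -1.9404; the 49th is -0.3195.

(-1.9404, -0.3195)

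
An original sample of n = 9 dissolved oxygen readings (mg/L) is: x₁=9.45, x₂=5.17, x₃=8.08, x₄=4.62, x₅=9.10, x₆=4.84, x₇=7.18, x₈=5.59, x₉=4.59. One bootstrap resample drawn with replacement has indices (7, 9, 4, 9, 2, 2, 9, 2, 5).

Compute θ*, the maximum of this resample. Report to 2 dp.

θ* = 9.10

Resample values: 7.18, 4.59, 4.62, 4.59, 5.17, 5.17, 4.59, 5.17, 9.10.
Maximum = 9.10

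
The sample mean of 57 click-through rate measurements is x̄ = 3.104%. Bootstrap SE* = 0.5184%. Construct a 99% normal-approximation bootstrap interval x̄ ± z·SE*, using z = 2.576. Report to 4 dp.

Margin = 2.576 × 0.5184 = 1.33540
Interval: 3.104 ± 1.33540

(1.7686, 4.4394)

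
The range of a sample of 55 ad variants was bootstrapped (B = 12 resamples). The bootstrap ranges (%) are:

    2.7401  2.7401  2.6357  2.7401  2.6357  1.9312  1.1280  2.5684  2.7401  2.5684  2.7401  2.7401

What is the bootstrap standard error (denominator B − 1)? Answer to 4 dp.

SE* = 0.4859

Bootstrap SE is the standard deviation of the 12 replicate ranges.
Mean of replicates: (2.7401 + 2.7401 + 2.6357 + 2.7401 + 2.6357 + 1.9312 + 1.1280 + 2.5684 + 2.7401 + 2.5684 + 2.7401 + 2.7401) / 12 = 29.90800 / 12 = 2.49233
Sum of squared deviations: (+0.24777)² + (+0.24777)² + (+0.14337)² + (+0.24777)² + (+0.14337)² + (−0.56113)² + (−1.36433)² + (+0.07607)² + (+0.24777)² + (+0.07607)² + (+0.24777)² + (+0.24777)² = 2.59729
Variance = 2.59729 / 11 = 0.23612
SE* = √0.23612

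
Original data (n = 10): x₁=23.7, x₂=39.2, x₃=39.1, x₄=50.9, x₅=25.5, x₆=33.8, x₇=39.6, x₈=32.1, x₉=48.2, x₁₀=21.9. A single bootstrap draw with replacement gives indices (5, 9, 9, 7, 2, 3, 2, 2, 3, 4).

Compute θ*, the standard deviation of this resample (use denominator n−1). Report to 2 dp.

Resample values: 25.5, 48.2, 48.2, 39.6, 39.2, 39.1, 39.2, 39.2, 39.1, 50.9.
Mean = 40.8200; sum of squared deviations = 460.5160
s² = 460.5160 / 9 = 51.1684
s = √51.1684 = 7.15

θ* = 7.15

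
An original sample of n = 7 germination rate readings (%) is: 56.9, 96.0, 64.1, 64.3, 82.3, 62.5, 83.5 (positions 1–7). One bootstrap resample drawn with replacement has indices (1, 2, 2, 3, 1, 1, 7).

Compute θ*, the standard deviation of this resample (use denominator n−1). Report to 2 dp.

θ* = 18.37

Resample values: 56.9, 96.0, 96.0, 64.1, 56.9, 56.9, 83.5.
Mean = 72.9000; sum of squared deviations = 2025.0200
s² = 2025.0200 / 6 = 337.5033
s = √337.5033 = 18.37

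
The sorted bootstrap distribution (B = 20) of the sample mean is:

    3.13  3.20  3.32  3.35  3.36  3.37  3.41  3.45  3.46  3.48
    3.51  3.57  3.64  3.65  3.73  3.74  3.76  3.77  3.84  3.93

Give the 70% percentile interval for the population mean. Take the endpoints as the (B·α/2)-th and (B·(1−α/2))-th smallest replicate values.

α = 0.30; lower rank = 20 × 0.150 = 3; upper rank = 20 × 0.850 = 17.
The 3rd smallest replicate is 3.32; the 17th is 3.76.

(3.32, 3.76)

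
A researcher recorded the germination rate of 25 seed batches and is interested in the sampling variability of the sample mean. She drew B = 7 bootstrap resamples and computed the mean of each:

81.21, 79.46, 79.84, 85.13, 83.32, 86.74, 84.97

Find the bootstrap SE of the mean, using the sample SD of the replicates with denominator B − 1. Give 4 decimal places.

Bootstrap SE is the standard deviation of the 7 replicate means.
Mean of replicates: (81.21 + 79.46 + 79.84 + 85.13 + 83.32 + 86.74 + 84.97) / 7 = 580.67000 / 7 = 82.95286
Sum of squared deviations: (−1.74286)² + (−3.49286)² + (−3.11286)² + (+2.17714)² + (+0.36714)² + (+3.78714)² + (+2.01714)² = 48.21354
Variance = 48.21354 / 6 = 8.03559
SE* = √8.03559

SE* = 2.8347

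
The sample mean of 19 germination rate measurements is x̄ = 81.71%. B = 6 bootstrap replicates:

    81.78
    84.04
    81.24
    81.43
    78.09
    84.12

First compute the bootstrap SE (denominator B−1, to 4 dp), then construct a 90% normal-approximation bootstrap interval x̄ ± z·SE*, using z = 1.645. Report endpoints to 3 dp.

(78.060, 85.360)

Mean of replicates = 81.7833; sum of squared deviations = 24.6133; SE* = √(24.6133/5) = 2.2187
Margin = 1.645 × 2.2187 = 3.6498
Interval: 81.71 ± 3.6498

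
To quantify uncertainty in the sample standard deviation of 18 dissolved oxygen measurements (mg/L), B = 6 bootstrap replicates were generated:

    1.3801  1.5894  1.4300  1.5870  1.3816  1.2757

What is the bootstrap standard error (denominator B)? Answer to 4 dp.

SE* = 0.1140

Bootstrap SE is the standard deviation of the 6 replicate standard deviations.
Mean of replicates: (1.3801 + 1.5894 + 1.4300 + 1.5870 + 1.3816 + 1.2757) / 6 = 8.64380 / 6 = 1.44063
Sum of squared deviations: (−0.06053)² + (+0.14877)² + (−0.01063)² + (+0.14637)² + (−0.05903)² + (−0.16493)² = 0.07802
Variance = 0.07802 / 6 = 0.01300
SE* = √0.01300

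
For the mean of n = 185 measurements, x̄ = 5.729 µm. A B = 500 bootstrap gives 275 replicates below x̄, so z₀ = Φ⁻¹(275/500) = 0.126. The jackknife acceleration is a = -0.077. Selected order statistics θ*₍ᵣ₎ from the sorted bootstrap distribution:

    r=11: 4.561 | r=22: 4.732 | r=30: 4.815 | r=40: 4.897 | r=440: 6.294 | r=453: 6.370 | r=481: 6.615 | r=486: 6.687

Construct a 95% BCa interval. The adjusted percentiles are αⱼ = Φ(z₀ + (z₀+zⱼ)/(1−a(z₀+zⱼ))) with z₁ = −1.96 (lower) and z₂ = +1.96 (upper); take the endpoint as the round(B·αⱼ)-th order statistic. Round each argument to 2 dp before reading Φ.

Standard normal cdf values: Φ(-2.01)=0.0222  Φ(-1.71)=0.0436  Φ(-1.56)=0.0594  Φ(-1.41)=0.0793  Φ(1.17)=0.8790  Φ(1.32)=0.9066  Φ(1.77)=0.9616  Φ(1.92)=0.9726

(4.561, 6.687)

Lower: z₀ + z₁ = 0.126 + (-1.960) = -1.834; 1 − a(z₀+z₁) = 1 − (-0.077)(-1.834) = 0.8588; argument = 0.126 + (-1.834)/0.8588 = -2.0096 → -2.01.
α₁ = Φ(-2.01) = 0.0222; rank = round(500 × 0.0222) = 11; θ*₍11₎ = 4.561.
Upper: z₀ + z₂ = 2.086; 1 − a(z₀+z₂) = 1.1606; argument = 1.9233 → 1.92; α₂ = 0.9726; rank = 486; θ*₍486₎ = 6.687.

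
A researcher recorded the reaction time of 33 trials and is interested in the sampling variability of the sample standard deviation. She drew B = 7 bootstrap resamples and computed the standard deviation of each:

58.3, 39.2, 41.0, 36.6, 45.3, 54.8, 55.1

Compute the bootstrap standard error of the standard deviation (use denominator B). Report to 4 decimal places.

Bootstrap SE is the standard deviation of the 7 replicate standard deviations.
Mean of replicates: (58.3 + 39.2 + 41.0 + 36.6 + 45.3 + 54.8 + 55.1) / 7 = 330.30000 / 7 = 47.18571
Sum of squared deviations: (+11.11429)² + (−7.98571)² + (−6.18571)² + (−10.58571)² + (−1.88571)² + (+7.61429)² + (+7.91429)² = 461.78857
Variance = 461.78857 / 7 = 65.96980
SE* = √65.96980

SE* = 8.1222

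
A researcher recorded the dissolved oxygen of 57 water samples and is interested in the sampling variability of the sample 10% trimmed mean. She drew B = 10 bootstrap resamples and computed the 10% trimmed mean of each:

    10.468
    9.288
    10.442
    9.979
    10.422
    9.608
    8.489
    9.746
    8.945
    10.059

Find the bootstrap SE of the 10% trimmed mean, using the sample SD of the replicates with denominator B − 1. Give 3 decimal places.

Bootstrap SE is the standard deviation of the 10 replicate 10% trimmed means.
Mean of replicates: (10.468 + 9.288 + 10.442 + 9.979 + 10.422 + 9.608 + 8.489 + 9.746 + 8.945 + 10.059) / 10 = 97.4460 / 10 = 9.7446
Sum of squared deviations: (+0.7234)² + (−0.4566)² + (+0.6974)² + (+0.2344)² + (+0.6774)² + (−0.1366)² + (−1.2556)² + (+0.0014)² + (−0.7996)² + (+0.3144)² = 4.0654
Variance = 4.0654 / 9 = 0.4517
SE* = √0.4517

SE* = 0.672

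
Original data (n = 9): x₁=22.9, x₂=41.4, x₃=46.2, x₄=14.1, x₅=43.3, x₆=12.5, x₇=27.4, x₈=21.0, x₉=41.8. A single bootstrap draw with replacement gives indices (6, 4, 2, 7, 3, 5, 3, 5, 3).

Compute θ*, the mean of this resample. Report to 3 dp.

θ* = 35.622

Resample values: 12.5, 14.1, 41.4, 27.4, 46.2, 43.3, 46.2, 43.3, 46.2.
Mean = (12.5 + 14.1 + 41.4 + 27.4 + 46.2 + 43.3 + 46.2 + 43.3 + 46.2) / 9 = 320.60 / 9 = 35.622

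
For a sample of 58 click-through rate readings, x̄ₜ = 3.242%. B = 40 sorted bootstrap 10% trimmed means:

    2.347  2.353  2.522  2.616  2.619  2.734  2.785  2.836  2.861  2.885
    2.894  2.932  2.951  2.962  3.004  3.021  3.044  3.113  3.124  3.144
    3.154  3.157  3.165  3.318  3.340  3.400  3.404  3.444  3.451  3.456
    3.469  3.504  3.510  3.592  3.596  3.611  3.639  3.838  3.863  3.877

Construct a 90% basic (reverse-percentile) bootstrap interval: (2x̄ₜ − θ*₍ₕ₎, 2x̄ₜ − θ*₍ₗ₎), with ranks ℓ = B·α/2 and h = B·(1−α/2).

Percentile endpoints at ranks 2 and 38: θ*₍2₎ = 2.353, θ*₍38₎ = 3.838.
Basic interval reflects these around x̄ₜ:
  lower = 2 × 3.242 − 3.838 = 2.646
  upper = 2 × 3.242 − 2.353 = 4.131

(2.646, 4.131)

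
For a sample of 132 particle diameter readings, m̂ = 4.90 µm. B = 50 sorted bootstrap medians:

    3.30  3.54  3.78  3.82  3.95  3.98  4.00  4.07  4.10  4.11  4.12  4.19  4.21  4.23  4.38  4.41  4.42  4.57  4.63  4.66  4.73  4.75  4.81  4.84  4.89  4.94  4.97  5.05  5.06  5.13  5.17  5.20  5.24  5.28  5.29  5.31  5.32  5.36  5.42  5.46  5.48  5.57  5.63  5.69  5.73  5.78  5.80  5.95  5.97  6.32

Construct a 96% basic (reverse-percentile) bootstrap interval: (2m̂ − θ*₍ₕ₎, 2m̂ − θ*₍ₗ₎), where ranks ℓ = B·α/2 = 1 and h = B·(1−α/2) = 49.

(3.83, 6.50)

Percentile endpoints at ranks 1 and 49: θ*₍1₎ = 3.30, θ*₍49₎ = 5.97.
Basic interval reflects these around m̂:
  lower = 2 × 4.90 − 5.97 = 3.83
  upper = 2 × 4.90 − 3.30 = 6.50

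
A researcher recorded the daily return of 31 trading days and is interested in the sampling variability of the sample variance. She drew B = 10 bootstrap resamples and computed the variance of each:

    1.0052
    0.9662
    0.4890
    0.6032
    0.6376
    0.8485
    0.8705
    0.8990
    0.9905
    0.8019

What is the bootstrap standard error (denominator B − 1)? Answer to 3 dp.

SE* = 0.178

Bootstrap SE is the standard deviation of the 10 replicate variances.
Mean of replicates: (1.0052 + 0.9662 + 0.4890 + 0.6032 + 0.6376 + 0.8485 + 0.8705 + 0.8990 + 0.9905 + 0.8019) / 10 = 8.11160 / 10 = 0.81116
Sum of squared deviations: (+0.19404)² + (+0.15504)² + (−0.32216)² + (−0.20796)² + (−0.17356)² + (+0.03734)² + (+0.05934)² + (+0.08784)² + (+0.17934)² + (−0.00926)² = 0.28373
Variance = 0.28373 / 9 = 0.03153
SE* = √0.03153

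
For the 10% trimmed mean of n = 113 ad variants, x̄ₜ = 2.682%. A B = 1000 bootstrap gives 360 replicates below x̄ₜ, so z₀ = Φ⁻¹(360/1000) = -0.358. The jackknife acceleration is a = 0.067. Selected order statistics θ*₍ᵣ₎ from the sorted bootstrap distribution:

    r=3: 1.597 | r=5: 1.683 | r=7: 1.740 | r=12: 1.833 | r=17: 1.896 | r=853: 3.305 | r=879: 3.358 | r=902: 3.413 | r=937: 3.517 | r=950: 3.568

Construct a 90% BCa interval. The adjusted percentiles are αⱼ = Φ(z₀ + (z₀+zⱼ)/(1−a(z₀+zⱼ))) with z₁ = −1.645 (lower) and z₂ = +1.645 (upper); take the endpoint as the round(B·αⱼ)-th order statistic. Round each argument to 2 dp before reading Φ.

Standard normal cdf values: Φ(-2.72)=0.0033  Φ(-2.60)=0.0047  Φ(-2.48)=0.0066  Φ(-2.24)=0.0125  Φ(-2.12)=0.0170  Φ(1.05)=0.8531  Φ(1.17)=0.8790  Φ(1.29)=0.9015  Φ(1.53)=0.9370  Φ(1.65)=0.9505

Lower: z₀ + z₁ = -0.358 + (-1.645) = -2.003; 1 − a(z₀+z₁) = 1 − (0.067)(-2.003) = 1.1342; argument = -0.358 + (-2.003)/1.1342 = -2.1240 → -2.12.
α₁ = Φ(-2.12) = 0.0170; rank = round(1000 × 0.0170) = 17; θ*₍17₎ = 1.896.
Upper: z₀ + z₂ = 1.287; 1 − a(z₀+z₂) = 0.9138; argument = 1.0504 → 1.05; α₂ = 0.8531; rank = 853; θ*₍853₎ = 3.305.

(1.896, 3.305)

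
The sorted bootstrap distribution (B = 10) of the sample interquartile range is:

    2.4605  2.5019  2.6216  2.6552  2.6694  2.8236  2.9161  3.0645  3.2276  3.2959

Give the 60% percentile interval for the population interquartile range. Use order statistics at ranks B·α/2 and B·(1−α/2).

(2.5019, 3.0645)

α = 0.40; lower rank = 10 × 0.200 = 2; upper rank = 10 × 0.800 = 8.
The 2nd smallest replicate is 2.5019; the 8th is 3.0645.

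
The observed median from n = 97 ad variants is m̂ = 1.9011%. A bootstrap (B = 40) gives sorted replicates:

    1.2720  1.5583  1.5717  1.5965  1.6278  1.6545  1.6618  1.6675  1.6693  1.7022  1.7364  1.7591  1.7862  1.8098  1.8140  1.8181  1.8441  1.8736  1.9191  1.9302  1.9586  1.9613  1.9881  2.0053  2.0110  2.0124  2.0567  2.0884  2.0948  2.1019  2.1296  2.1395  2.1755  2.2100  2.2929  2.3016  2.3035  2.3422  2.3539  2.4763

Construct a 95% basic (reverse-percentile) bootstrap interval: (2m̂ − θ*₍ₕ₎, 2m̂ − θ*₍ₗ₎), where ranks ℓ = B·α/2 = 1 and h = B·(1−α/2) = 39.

(1.4483, 2.5302)

Percentile endpoints at ranks 1 and 39: θ*₍1₎ = 1.2720, θ*₍39₎ = 2.3539.
Basic interval reflects these around m̂:
  lower = 2 × 1.9011 − 2.3539 = 1.4483
  upper = 2 × 1.9011 − 1.2720 = 2.5302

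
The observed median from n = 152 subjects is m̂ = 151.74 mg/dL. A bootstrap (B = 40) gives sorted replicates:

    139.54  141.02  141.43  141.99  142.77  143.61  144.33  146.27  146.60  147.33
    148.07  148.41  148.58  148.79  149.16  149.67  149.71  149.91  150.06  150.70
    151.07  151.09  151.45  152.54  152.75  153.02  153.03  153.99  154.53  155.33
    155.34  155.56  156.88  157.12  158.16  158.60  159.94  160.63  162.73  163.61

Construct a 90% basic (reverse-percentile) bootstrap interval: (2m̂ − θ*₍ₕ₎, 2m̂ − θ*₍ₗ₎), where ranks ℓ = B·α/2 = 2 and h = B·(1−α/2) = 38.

Percentile endpoints at ranks 2 and 38: θ*₍2₎ = 141.02, θ*₍38₎ = 160.63.
Basic interval reflects these around m̂:
  lower = 2 × 151.74 − 160.63 = 142.85
  upper = 2 × 151.74 − 141.02 = 162.46

(142.85, 162.46)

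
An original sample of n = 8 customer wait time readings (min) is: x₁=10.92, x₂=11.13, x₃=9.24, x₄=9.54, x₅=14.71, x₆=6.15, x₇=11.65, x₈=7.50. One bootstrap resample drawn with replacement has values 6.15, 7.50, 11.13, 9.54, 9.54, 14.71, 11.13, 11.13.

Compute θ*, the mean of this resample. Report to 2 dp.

θ* = 10.10

Mean = (6.15 + 7.50 + 11.13 + 9.54 + 9.54 + 14.71 + 11.13 + 11.13) / 8 = 80.830 / 8 = 10.10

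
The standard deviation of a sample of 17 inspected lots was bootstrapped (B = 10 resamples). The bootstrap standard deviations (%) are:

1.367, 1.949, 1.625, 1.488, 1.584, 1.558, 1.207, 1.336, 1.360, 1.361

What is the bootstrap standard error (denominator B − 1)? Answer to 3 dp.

Bootstrap SE is the standard deviation of the 10 replicate standard deviations.
Mean of replicates: (1.367 + 1.949 + 1.625 + 1.488 + 1.584 + 1.558 + 1.207 + 1.336 + 1.360 + 1.361) / 10 = 14.8350 / 10 = 1.4835
Sum of squared deviations: (−0.1165)² + (+0.4655)² + (+0.1415)² + (+0.0045)² + (+0.1005)² + (+0.0745)² + (−0.2765)² + (−0.1475)² + (−0.1235)² + (−0.1225)² = 0.3944
Variance = 0.3944 / 9 = 0.0438
SE* = √0.0438

SE* = 0.209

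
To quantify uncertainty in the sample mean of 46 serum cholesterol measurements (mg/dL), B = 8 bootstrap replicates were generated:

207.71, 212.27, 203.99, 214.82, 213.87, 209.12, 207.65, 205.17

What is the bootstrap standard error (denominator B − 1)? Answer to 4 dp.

SE* = 3.9768

Bootstrap SE is the standard deviation of the 8 replicate means.
Mean of replicates: (207.71 + 212.27 + 203.99 + 214.82 + 213.87 + 209.12 + 207.65 + 205.17) / 8 = 1674.60000 / 8 = 209.32500
Sum of squared deviations: (−1.61500)² + (+2.94500)² + (−5.33500)² + (+5.49500)² + (+4.54500)² + (−0.20500)² + (−1.67500)² + (−4.15500)² = 110.70720
Variance = 110.70720 / 7 = 15.81531
SE* = √15.81531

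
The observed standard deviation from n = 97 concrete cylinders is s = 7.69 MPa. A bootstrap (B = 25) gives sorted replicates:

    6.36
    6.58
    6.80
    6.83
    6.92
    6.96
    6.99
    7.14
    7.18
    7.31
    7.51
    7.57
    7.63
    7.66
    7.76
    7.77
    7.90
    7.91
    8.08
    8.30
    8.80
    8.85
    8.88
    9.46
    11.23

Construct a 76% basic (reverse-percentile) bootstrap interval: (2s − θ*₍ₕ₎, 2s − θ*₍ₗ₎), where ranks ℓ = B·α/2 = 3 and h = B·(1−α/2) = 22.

Percentile endpoints at ranks 3 and 22: θ*₍3₎ = 6.80, θ*₍22₎ = 8.85.
Basic interval reflects these around s:
  lower = 2 × 7.69 − 8.85 = 6.53
  upper = 2 × 7.69 − 6.80 = 8.58

(6.53, 8.58)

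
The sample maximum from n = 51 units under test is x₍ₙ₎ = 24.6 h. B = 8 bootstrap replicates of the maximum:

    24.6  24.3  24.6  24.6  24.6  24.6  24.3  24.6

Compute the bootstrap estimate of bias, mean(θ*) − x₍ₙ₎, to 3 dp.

bias = −0.075

mean(θ*) = (24.6 + 24.3 + 24.6 + 24.6 + 24.6 + 24.6 + 24.3 + 24.6) / 8 = 24.5250
bias = 24.5250 − 24.6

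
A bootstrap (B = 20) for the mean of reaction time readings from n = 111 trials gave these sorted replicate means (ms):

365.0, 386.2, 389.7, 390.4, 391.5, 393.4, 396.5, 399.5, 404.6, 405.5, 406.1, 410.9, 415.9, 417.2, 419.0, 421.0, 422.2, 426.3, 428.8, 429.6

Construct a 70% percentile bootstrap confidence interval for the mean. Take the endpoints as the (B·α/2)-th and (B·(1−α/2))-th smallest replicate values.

α = 0.30; lower rank = 20 × 0.150 = 3; upper rank = 20 × 0.850 = 17.
The 3rd smallest replicate is 389.7; the 17th is 422.2.

(389.7, 422.2)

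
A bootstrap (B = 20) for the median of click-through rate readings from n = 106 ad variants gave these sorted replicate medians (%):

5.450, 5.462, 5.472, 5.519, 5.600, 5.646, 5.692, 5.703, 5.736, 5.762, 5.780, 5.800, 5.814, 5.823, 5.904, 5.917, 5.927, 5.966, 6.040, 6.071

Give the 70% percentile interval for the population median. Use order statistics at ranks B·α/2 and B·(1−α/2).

α = 0.30; lower rank = 20 × 0.150 = 3; upper rank = 20 × 0.850 = 17.
The 3rd smallest replicate is 5.472; the 17th is 5.927.

(5.472, 5.927)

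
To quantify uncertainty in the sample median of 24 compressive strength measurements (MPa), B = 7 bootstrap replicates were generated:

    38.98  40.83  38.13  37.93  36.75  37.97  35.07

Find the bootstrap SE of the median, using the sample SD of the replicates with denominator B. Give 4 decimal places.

Bootstrap SE is the standard deviation of the 7 replicate medians.
Mean of replicates: (38.98 + 40.83 + 38.13 + 37.93 + 36.75 + 37.97 + 35.07) / 7 = 265.66000 / 7 = 37.95143
Sum of squared deviations: (+1.02857)² + (+2.87857)² + (+0.17857)² + (−0.02143)² + (−1.20143)² + (+0.01857)² + (−2.88143)² = 19.12289
Variance = 19.12289 / 7 = 2.73184
SE* = √2.73184

SE* = 1.6528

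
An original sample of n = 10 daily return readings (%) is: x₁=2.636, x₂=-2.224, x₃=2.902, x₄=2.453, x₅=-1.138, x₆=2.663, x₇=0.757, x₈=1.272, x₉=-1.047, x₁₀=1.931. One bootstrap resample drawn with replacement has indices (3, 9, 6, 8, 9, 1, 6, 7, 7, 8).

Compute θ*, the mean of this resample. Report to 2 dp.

θ* = 1.28

Resample values: 2.902, -1.047, 2.663, 1.272, -1.047, 2.636, 2.663, 0.757, 0.757, 1.272.
Mean = (2.902 + (-1.047) + 2.663 + 1.272 + (-1.047) + 2.636 + 2.663 + 0.757 + 0.757 + 1.272) / 10 = 12.8280 / 10 = 1.28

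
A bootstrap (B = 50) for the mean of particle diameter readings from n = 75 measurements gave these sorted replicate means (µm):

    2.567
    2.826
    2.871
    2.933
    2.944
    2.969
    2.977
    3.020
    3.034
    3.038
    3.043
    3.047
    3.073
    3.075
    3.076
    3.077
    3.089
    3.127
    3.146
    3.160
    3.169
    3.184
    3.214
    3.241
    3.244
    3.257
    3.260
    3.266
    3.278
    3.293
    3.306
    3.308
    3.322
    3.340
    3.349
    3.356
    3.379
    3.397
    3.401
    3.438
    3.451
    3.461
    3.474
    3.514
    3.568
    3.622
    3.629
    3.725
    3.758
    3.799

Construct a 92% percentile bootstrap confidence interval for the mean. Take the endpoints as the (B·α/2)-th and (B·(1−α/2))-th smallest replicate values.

α = 0.08; lower rank = 50 × 0.040 = 2; upper rank = 50 × 0.960 = 48.
The 2nd smallest replicate is 2.826; the 48th is 3.725.

(2.826, 3.725)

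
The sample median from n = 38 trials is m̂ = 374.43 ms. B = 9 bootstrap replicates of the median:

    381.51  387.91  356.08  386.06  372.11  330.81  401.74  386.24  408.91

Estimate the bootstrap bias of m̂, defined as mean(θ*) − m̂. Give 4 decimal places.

mean(θ*) = (381.51 + 387.91 + 356.08 + 386.06 + 372.11 + 330.81 + 401.74 + 386.24 + 408.91) / 9 = 379.04111
bias = 379.04111 − 374.43

bias = +4.6111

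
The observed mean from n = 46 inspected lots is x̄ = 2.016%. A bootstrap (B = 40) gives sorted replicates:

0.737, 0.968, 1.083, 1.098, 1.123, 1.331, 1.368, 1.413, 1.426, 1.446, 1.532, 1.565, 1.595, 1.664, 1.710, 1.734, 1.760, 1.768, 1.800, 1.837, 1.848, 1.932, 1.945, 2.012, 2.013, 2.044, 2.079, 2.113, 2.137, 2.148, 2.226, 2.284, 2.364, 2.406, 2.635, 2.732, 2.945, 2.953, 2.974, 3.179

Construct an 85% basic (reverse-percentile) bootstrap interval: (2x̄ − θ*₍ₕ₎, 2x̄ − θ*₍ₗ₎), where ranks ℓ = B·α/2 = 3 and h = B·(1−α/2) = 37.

Percentile endpoints at ranks 3 and 37: θ*₍3₎ = 1.083, θ*₍37₎ = 2.945.
Basic interval reflects these around x̄:
  lower = 2 × 2.016 − 2.945 = 1.087
  upper = 2 × 2.016 − 1.083 = 2.949

(1.087, 2.949)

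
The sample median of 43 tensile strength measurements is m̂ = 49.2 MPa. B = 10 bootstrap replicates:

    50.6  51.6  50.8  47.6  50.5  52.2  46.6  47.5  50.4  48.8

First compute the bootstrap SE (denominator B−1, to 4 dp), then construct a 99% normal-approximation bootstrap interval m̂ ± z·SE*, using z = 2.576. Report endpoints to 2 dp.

(44.29, 54.11)

Mean of replicates = 49.6600; sum of squared deviations = 32.6640; SE* = √(32.6640/9) = 1.9051
Margin = 2.576 × 1.9051 = 4.908
Interval: 49.2 ± 4.908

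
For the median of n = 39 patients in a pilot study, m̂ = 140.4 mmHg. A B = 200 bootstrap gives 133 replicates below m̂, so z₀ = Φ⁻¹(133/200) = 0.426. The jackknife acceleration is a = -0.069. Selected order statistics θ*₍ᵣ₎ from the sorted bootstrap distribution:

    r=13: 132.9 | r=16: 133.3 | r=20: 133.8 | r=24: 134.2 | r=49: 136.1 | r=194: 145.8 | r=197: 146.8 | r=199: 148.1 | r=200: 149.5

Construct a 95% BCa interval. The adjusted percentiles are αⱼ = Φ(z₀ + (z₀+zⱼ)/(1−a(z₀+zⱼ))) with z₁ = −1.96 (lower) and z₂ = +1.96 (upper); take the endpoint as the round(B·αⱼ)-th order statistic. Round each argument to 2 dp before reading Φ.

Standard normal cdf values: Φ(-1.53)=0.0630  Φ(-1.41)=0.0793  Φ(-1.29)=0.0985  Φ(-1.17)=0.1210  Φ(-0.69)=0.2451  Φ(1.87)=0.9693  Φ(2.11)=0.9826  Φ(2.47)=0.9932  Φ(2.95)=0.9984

(133.8, 148.1)

Lower: z₀ + z₁ = 0.426 + (-1.960) = -1.534; 1 − a(z₀+z₁) = 1 − (-0.069)(-1.534) = 0.8942; argument = 0.426 + (-1.534)/0.8942 = -1.2896 → -1.29.
α₁ = Φ(-1.29) = 0.0985; rank = round(200 × 0.0985) = 20; θ*₍20₎ = 133.8.
Upper: z₀ + z₂ = 2.386; 1 − a(z₀+z₂) = 1.1646; argument = 2.4747 → 2.47; α₂ = 0.9932; rank = 199; θ*₍199₎ = 148.1.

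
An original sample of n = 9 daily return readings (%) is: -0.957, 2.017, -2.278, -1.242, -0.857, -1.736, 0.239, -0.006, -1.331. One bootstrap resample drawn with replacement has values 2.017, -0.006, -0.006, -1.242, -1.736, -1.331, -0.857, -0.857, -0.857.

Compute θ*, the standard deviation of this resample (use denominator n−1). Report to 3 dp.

Mean = -0.5417; sum of squared deviations = 9.9589
s² = 9.9589 / 8 = 1.2449
s = √1.2449 = 1.116

θ* = 1.116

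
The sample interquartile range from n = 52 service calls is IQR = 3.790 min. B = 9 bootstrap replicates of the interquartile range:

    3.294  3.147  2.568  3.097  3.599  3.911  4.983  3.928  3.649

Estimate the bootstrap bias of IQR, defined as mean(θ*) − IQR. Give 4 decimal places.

mean(θ*) = (3.294 + 3.147 + 2.568 + 3.097 + 3.599 + 3.911 + 4.983 + 3.928 + 3.649) / 9 = 3.57511
bias = 3.57511 − 3.790

bias = −0.2149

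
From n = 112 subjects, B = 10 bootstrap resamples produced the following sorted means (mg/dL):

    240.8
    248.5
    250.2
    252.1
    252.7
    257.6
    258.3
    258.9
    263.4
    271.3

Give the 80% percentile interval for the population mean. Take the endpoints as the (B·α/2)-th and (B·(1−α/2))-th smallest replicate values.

α = 0.20; lower rank = 10 × 0.100 = 1; upper rank = 10 × 0.900 = 9.
The 1st smallest replicate is 240.8; the 9th is 263.4.

(240.8, 263.4)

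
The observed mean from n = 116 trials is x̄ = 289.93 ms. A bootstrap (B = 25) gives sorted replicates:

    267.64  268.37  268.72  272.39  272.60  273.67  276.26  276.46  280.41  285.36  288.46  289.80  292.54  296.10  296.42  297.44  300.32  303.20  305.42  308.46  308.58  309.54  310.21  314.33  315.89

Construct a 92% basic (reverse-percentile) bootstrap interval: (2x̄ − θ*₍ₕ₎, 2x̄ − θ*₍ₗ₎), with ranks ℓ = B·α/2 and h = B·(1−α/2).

Percentile endpoints at ranks 1 and 24: θ*₍1₎ = 267.64, θ*₍24₎ = 314.33.
Basic interval reflects these around x̄:
  lower = 2 × 289.93 − 314.33 = 265.53
  upper = 2 × 289.93 − 267.64 = 312.22

(265.53, 312.22)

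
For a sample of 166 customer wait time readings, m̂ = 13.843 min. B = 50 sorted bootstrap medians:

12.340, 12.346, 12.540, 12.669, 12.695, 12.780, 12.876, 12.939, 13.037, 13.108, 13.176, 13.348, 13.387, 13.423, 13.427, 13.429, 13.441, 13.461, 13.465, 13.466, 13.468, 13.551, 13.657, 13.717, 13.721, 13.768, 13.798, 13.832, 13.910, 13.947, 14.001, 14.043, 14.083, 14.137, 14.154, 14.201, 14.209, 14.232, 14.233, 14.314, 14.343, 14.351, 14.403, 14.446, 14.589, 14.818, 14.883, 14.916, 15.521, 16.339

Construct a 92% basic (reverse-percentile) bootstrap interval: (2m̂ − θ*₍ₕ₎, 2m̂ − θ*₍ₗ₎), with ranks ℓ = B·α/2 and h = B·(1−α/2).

Percentile endpoints at ranks 2 and 48: θ*₍2₎ = 12.346, θ*₍48₎ = 14.916.
Basic interval reflects these around m̂:
  lower = 2 × 13.843 − 14.916 = 12.770
  upper = 2 × 13.843 − 12.346 = 15.340

(12.770, 15.340)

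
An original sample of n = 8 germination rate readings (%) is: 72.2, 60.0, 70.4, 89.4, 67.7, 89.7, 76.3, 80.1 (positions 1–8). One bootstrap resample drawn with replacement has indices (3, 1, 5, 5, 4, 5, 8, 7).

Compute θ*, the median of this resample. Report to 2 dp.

θ* = 71.30

Resample values: 70.4, 72.2, 67.7, 67.7, 89.4, 67.7, 80.1, 76.3.
Sorted: 67.7, 67.7, 67.7, 70.4, 72.2, 76.3, 80.1, 89.4
Median = average of the two middle values = 71.30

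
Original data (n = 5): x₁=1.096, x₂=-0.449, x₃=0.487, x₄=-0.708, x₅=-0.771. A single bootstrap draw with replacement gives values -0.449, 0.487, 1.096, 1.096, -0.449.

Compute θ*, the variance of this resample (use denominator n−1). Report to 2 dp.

Mean = 0.3562; sum of squared deviations = 2.4084
s² = 2.4084 / 4 = 0.6021

θ* = 0.60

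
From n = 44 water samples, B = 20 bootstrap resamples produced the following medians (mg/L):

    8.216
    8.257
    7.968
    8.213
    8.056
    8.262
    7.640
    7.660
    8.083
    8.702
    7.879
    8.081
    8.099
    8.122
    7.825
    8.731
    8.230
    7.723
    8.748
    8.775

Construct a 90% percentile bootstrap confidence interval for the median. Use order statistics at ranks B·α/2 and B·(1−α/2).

(7.640, 8.748)

Sorted replicates: 7.640, 7.660, 7.723, 7.825, 7.879, 7.968, 8.056, 8.081, 8.083, 8.099, 8.122, 8.213, 8.216, 8.230, 8.257, 8.262, 8.702, 8.731, 8.748, 8.775
α = 0.10; lower rank = 20 × 0.050 = 1; upper rank = 20 × 0.950 = 19.
The 1st smallest replicate is 7.640; the 19th is 8.748.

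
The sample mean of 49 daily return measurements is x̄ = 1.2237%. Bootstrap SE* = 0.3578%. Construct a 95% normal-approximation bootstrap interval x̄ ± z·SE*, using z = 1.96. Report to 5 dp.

(0.52241, 1.92499)

Margin = 1.96 × 0.3578 = 0.701288
Interval: 1.2237 ± 0.701288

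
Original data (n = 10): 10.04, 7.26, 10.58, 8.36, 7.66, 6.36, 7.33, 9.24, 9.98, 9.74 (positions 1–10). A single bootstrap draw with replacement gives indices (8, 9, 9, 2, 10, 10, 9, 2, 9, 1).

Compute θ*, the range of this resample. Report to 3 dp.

θ* = 2.780

Resample values: 9.24, 9.98, 9.98, 7.26, 9.74, 9.74, 9.98, 7.26, 9.98, 10.04.
Range = 10.04 − 7.26 = 2.780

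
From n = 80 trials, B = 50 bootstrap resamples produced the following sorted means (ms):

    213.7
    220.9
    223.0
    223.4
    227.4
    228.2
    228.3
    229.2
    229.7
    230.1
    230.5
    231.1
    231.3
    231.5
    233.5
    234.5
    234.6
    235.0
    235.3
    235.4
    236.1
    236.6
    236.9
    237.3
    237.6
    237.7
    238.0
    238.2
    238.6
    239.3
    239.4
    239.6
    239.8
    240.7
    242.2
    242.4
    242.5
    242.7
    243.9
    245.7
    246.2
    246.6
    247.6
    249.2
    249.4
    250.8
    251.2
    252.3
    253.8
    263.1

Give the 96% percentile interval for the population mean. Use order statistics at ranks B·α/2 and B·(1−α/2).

(213.7, 253.8)

α = 0.04; lower rank = 50 × 0.020 = 1; upper rank = 50 × 0.980 = 49.
The 1st smallest replicate is 213.7; the 49th is 253.8.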